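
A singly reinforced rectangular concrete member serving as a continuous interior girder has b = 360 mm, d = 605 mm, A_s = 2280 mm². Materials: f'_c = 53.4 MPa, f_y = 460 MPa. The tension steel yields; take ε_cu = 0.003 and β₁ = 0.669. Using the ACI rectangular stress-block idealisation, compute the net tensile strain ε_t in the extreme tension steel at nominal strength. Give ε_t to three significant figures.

ε_t ≈ 0.0159

a = A_s f_y/(0.85 f'_c b) = 64.18 mm.
β₁ = 0.669, so c = a/β₁ = 64.18/0.669 = 95.93 mm.
From the linear strain diagram with ε_cu = 0.003: ε_t = 0.003 (d − c)/c = 0.003 × (605 − 95.93)/95.93 = 0.0159.
Since ε_t ≥ 0.005, the section is tension-controlled.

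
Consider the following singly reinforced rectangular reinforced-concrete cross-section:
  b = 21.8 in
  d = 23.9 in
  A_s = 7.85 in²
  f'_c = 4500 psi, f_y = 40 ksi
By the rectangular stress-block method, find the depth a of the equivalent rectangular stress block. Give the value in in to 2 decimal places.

T = A_s f_y = 7.85 × 40 = 314 kips.
a = T/(0.85 f'_c b) = 314/(0.85 × 4.5 × 21.8) = 3.77 in.

a ≈ 3.77 in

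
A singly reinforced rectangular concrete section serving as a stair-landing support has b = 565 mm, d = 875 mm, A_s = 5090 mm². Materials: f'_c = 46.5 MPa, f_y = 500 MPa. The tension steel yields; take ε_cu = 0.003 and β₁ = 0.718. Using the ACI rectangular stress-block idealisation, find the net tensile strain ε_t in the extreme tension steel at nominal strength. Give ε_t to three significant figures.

ε_t ≈ 0.0135

a = A_s f_y/(0.85 f'_c b) = 113.96 mm.
β₁ = 0.718, so c = a/β₁ = 113.96/0.718 = 158.72 mm.
From the linear strain diagram with ε_cu = 0.003: ε_t = 0.003 (d − c)/c = 0.003 × (875 − 158.72)/158.72 = 0.0135.
Since ε_t ≥ 0.005, the section is tension-controlled.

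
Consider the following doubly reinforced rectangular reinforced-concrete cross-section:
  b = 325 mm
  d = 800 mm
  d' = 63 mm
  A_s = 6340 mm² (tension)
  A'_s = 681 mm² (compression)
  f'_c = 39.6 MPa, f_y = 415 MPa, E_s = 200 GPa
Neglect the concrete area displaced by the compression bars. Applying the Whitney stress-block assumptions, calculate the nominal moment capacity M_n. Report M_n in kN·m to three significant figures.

Assume both tension and compression steel yield.
Net tension couple steel: A_s − A'_s = 5659 mm².
a = (A_s − A'_s) f_y / (0.85 f'_c b) = 2348485/(0.85 × 39.6 × 325) = 214.68 mm.
c = a/β₁ = 214.68/0.767 = 279.90 mm; ε'_s = 0.003(c − d')/c = 0.0023 ≥ f_y/E_s = 0.0021, so compression steel does yield.
M_n = (A_s − A'_s) f_y (d − a/2) + A'_s f_y (d − d') = [2348485 × (800 − 107.34) + 282615 × (800 − 63)] × 10⁻⁶ = 1626.70 + 208.29 = 1834.99 kN·m.

M_n ≈ 1830 kN·m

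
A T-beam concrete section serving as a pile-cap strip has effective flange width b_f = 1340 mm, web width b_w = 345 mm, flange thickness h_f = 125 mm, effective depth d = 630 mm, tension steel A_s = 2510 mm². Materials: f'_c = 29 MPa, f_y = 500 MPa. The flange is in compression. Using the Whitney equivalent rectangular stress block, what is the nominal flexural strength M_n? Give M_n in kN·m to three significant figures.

Tension: T = A_s f_y = 2510 × 500 = 1255000 N.
Try a within the flange: a = T/(0.85 f'_c b_f) = 1255000/(0.85 × 29 × 1340) = 37.99 mm.
Since a = 37.99 ≤ h_f = 125 mm, the stress block lies entirely in the flange; analyse as a rectangular beam of width b_f.
M_n = T(d − a/2) = 1255000 × (630 − 18.995) = 766.81 × 10⁶ N·mm.
M_n = 766.81 kN·m.

M_n ≈ 767 kN·m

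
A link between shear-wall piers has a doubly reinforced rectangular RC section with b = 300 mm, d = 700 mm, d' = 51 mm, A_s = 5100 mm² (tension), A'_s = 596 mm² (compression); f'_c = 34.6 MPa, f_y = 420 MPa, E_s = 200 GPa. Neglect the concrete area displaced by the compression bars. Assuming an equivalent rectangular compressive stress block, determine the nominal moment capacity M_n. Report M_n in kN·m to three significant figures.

Assume both tension and compression steel yield.
Net tension couple steel: A_s − A'_s = 4504 mm².
a = (A_s − A'_s) f_y / (0.85 f'_c b) = 1891680/(0.85 × 34.6 × 300) = 214.40 mm.
c = a/β₁ = 214.40/0.803 = 267.00 mm; ε'_s = 0.003(c − d')/c = 0.0024 ≥ f_y/E_s = 0.0021, so compression steel does yield.
M_n = (A_s − A'_s) f_y (d − a/2) + A'_s f_y (d − d') = [1891680 × (700 − 107.2) + 250320 × (700 − 51)] × 10⁻⁶ = 1121.39 + 162.46 = 1283.85 kN·m.

M_n ≈ 1280 kN·m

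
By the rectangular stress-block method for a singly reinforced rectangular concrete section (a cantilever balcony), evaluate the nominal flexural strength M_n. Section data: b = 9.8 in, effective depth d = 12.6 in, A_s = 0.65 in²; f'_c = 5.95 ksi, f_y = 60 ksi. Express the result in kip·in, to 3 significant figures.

M_n ≈ 476 kip·in

T = A_s f_y = 0.65 × 60 = 39 kips.
a = T/(0.85 f'_c b) = 39/(0.85 × 5.95 × 9.8) = 0.787 in.
M_n = T(d − a/2) = 39 × (12.6 − 0.3935) = 476.1 kip·in.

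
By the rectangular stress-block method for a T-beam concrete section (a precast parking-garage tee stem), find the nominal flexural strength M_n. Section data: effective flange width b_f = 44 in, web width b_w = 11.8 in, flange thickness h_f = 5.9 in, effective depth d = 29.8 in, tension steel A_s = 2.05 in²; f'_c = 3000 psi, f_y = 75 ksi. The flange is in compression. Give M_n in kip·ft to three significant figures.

Tension: T = A_s f_y = 2.05 × 75 = 153.75 kips.
Try a within the flange: a = T/(0.85 f'_c b_f) = 153.75/(0.85 × 3 × 44) = 1.370 in.
Since a = 1.370 ≤ h_f = 5.9 in, the stress block lies entirely in the flange; analyse as a rectangular beam of width b_f.
M_n = T(d − a/2) = 153.75 × (29.8 − 0.685) = 4476.4 kip·in.
M_n = 4476.4/12 = 373.03 kip·ft.

M_n ≈ 373 kip·ft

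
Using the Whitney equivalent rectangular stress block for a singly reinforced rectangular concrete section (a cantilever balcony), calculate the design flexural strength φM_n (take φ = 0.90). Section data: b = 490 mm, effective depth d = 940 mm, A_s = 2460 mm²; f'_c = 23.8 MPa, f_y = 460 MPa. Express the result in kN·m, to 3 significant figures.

T = A_s f_y = 2460 × 460 = 1131600 N = 1131.6 kN.
From C = T: a = T/(0.85 f'_c b) = 1131600/(0.85 × 23.8 × 490) = 114.16 mm.
M_n = T(d − a/2) = 1131.6 kN × (940 − 57.08) mm = 999.11 kN·m.
φM_n = 0.90 × 999.11 = 899.20 kN·m.

φM_n ≈ 899 kN·m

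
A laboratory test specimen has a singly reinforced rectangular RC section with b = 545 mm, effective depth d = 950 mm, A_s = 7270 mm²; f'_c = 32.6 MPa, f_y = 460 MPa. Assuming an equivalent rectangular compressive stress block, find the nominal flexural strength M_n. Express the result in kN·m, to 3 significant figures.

T = A_s f_y = 7270 × 460 = 3344200 N = 3344.2 kN.
From C = T: a = T/(0.85 f'_c b) = 3344200/(0.85 × 32.6 × 545) = 221.44 mm.
M_n = T(d − a/2) = 3344.2 kN × (950 − 110.72) mm = 2806.72 kN·m.

M_n ≈ 2810 kN·m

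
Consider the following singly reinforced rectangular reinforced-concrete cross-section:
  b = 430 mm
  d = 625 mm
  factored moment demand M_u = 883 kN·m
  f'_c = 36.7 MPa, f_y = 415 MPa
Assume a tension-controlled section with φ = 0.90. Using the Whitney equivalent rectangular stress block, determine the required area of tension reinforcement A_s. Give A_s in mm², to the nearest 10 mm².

M_n = M_u/φ = 883/0.90 = 981.111 kN·m.
With M_n = 0.85 f'_c a b (d − a/2), solve the quadratic for a:
a = d − √(d² − 2M_n/(0.85 f'_c b)) = 625 − √(625² − 2 × 981.111×10⁶/(0.85 × 36.7 × 430)) = 130.69 mm.
A_s = 0.85 f'_c a b / f_y = 0.85 × 36.7 × 130.69 × 430 / 415 = 4224.2 mm².

A_s ≈ 4220 mm²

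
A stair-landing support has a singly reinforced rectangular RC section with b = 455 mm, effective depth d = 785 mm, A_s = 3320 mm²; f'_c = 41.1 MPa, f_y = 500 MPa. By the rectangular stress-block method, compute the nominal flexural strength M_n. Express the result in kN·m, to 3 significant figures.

M_n ≈ 1220 kN·m

T = A_s f_y = 3320 × 500 = 1660000 N = 1660 kN.
From C = T: a = T/(0.85 f'_c b) = 1660000/(0.85 × 41.1 × 455) = 104.43 mm.
M_n = T(d − a/2) = 1660 kN × (785 − 52.215) mm = 1216.42 kN·m.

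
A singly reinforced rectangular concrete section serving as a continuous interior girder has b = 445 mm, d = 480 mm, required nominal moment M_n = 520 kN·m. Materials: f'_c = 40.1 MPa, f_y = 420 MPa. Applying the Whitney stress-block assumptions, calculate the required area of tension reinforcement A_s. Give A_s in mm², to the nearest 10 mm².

With M_n = 0.85 f'_c a b (d − a/2), solve the quadratic for a:
a = d − √(d² − 2M_n/(0.85 f'_c b)) = 480 − √(480² − 2 × 520×10⁶/(0.85 × 40.1 × 445)) = 77.71 mm.
A_s = 0.85 f'_c a b / f_y = 0.85 × 40.1 × 77.71 × 445 / 420 = 2806.4 mm².

A_s ≈ 2810 mm²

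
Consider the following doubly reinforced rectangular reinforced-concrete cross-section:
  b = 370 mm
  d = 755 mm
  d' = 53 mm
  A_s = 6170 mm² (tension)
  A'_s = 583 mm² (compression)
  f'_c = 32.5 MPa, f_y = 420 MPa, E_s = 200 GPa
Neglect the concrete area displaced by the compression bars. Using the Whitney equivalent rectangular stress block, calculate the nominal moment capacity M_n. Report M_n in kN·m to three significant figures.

Assume both tension and compression steel yield.
Net tension couple steel: A_s − A'_s = 5587 mm².
a = (A_s − A'_s) f_y / (0.85 f'_c b) = 2346540/(0.85 × 32.5 × 370) = 229.57 mm.
c = a/β₁ = 229.57/0.818 = 280.65 mm; ε'_s = 0.003(c − d')/c = 0.0024 ≥ f_y/E_s = 0.0021, so compression steel does yield.
M_n = (A_s − A'_s) f_y (d − a/2) + A'_s f_y (d − d') = [2346540 × (755 − 114.785) + 244860 × (755 − 53)] × 10⁻⁶ = 1502.29 + 171.89 = 1674.18 kN·m.

M_n ≈ 1670 kN·m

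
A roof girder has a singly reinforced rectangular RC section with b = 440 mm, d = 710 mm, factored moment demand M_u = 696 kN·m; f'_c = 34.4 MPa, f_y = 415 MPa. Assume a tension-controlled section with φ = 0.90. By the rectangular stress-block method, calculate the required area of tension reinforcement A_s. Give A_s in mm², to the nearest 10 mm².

M_n = M_u/φ = 696/0.90 = 773.333 kN·m.
With M_n = 0.85 f'_c a b (d − a/2), solve the quadratic for a:
a = d − √(d² − 2M_n/(0.85 f'_c b)) = 710 − √(710² − 2 × 773.333×10⁶/(0.85 × 34.4 × 440)) = 90.42 mm.
A_s = 0.85 f'_c a b / f_y = 0.85 × 34.4 × 90.42 × 440 / 415 = 2803.2 mm².

A_s ≈ 2800 mm²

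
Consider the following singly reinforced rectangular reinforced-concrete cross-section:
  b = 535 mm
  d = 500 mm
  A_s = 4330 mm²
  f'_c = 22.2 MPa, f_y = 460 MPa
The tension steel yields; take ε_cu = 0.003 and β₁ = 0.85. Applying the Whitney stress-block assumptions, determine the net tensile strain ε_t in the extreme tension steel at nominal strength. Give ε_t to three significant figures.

ε_t ≈ 0.00346

a = A_s f_y/(0.85 f'_c b) = 197.30 mm.
β₁ = 0.85, so c = a/β₁ = 197.30/0.85 = 232.12 mm.
From the linear strain diagram with ε_cu = 0.003: ε_t = 0.003 (d − c)/c = 0.003 × (500 − 232.12)/232.12 = 0.00346.
ε_t < 0.004 — the section is over-reinforced for flexure under ACI limits.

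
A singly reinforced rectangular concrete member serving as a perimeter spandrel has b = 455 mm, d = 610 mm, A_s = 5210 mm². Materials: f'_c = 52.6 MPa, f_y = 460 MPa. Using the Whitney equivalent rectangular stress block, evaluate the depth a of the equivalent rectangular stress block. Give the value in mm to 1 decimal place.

T = A_s f_y = 5210 × 460 = 2396600 N = 2396.6 kN.
Setting C = 0.85 f'_c a b equal to T: a = 2396600/(0.85 × 52.6 × 455) = 117.8 mm.

a ≈ 117.8 mm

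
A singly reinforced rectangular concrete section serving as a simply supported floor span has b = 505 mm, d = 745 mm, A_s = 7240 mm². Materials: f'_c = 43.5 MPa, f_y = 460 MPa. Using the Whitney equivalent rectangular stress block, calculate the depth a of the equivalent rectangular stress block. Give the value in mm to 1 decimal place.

a ≈ 178.4 mm

T = A_s f_y = 7240 × 460 = 3330400 N = 3330.4 kN.
Setting C = 0.85 f'_c a b equal to T: a = 3330400/(0.85 × 43.5 × 505) = 178.4 mm.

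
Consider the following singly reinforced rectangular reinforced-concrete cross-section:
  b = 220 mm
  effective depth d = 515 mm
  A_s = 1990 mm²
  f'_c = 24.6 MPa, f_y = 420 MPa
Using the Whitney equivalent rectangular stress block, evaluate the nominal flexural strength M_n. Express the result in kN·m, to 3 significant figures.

T = A_s f_y = 1990 × 420 = 835800 N = 835.8 kN.
From C = T: a = T/(0.85 f'_c b) = 835800/(0.85 × 24.6 × 220) = 181.69 mm.
M_n = T(d − a/2) = 835.8 kN × (515 − 90.845) mm = 354.51 kN·m.

M_n ≈ 355 kN·m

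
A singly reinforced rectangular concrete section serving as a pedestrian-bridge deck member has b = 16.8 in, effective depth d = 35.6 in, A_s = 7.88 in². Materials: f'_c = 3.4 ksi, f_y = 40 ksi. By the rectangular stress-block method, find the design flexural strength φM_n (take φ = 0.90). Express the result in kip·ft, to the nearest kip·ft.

T = A_s f_y = 7.88 × 40 = 315.2 kips.
a = T/(0.85 f'_c b) = 315.2/(0.85 × 3.4 × 16.8) = 6.492 in.
M_n = T(d − a/2) = 315.2 × (35.6 − 3.246) = 10198.0 kip·in = 10198.0/12 = 849.83 kip·ft.
φM_n = 0.90 × 849.83 = 764.85 kip·ft.

φM_n ≈ 765 kip·ft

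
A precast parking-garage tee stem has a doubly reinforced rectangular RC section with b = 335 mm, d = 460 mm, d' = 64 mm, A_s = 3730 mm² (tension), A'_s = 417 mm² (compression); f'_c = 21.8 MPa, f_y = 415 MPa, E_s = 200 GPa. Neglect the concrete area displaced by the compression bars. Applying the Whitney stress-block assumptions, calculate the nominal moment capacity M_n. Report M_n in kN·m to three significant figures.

M_n ≈ 549 kN·m

Assume both tension and compression steel yield.
Net tension couple steel: A_s − A'_s = 3313 mm².
a = (A_s − A'_s) f_y / (0.85 f'_c b) = 1374895/(0.85 × 21.8 × 335) = 221.49 mm.
c = a/β₁ = 221.49/0.85 = 260.58 mm; ε'_s = 0.003(c − d')/c = 0.0023 ≥ f_y/E_s = 0.0021, so compression steel does yield.
M_n = (A_s − A'_s) f_y (d − a/2) + A'_s f_y (d − d') = [1374895 × (460 − 110.745) + 173055 × (460 − 64)] × 10⁻⁶ = 480.19 + 68.53 = 548.72 kN·m.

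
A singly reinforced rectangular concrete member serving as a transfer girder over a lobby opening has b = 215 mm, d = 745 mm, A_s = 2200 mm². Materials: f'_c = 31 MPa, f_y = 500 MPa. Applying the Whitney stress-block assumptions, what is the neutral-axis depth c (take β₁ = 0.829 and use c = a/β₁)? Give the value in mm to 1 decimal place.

T = A_s f_y = 2200 × 500 = 1100000 N = 1100 kN.
Setting C = 0.85 f'_c a b equal to T: a = 1100000/(0.85 × 31 × 215) = 194.166 mm.
With β₁ = 0.829, c = a/β₁ = 194.166/0.829 = 234.2 mm.

c ≈ 234.2 mm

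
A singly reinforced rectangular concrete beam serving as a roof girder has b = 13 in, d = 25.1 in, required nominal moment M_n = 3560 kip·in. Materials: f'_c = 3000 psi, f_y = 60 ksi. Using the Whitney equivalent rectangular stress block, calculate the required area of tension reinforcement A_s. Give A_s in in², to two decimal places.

A_s ≈ 2.61 in²

From M_n = 0.85 f'_c a b (d − a/2):
a = d − √(d² − 2M_n/(0.85 f'_c b)) = 25.1 − √(25.1² − 2 × 3560/(0.85 × 3 × 13)) = 4.723 in.
A_s = 0.85 f'_c a b / f_y = 0.85 × 3 × 4.723 × 13 / 60 = 2.609 in².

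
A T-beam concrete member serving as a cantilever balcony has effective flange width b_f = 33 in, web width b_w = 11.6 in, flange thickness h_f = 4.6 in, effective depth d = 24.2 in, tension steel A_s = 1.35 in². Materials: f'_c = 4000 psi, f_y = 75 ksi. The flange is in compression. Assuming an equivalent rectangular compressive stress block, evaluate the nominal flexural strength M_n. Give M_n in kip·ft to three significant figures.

M_n ≈ 200 kip·ft

Tension: T = A_s f_y = 1.35 × 75 = 101.25 kips.
Try a within the flange: a = T/(0.85 f'_c b_f) = 101.25/(0.85 × 4 × 33) = 0.902 in.
Since a = 0.902 ≤ h_f = 4.6 in, the stress block lies entirely in the flange; analyse as a rectangular beam of width b_f.
M_n = T(d − a/2) = 101.25 × (24.2 − 0.451) = 2404.6 kip·in.
M_n = 2404.6/12 = 200.38 kip·ft.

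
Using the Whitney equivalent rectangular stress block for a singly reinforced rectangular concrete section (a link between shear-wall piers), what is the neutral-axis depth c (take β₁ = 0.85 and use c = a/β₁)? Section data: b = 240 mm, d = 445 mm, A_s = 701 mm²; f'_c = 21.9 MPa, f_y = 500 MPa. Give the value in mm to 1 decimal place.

c ≈ 92.3 mm

T = A_s f_y = 701 × 500 = 350500 N = 350.5 kN.
Setting C = 0.85 f'_c a b equal to T: a = 350500/(0.85 × 21.9 × 240) = 78.454 mm.
With β₁ = 0.85, c = a/β₁ = 78.454/0.85 = 92.3 mm.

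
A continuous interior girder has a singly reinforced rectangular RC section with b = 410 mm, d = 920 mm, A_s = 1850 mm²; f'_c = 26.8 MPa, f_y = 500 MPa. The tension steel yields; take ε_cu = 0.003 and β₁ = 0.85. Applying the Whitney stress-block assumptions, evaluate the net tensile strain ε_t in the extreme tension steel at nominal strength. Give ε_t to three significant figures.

a = A_s f_y/(0.85 f'_c b) = 99.04 mm.
β₁ = 0.85, so c = a/β₁ = 99.04/0.85 = 116.52 mm.
From the linear strain diagram with ε_cu = 0.003: ε_t = 0.003 (d − c)/c = 0.003 × (920 − 116.52)/116.52 = 0.0207.
Since ε_t ≥ 0.005, the section is tension-controlled.

ε_t ≈ 0.0207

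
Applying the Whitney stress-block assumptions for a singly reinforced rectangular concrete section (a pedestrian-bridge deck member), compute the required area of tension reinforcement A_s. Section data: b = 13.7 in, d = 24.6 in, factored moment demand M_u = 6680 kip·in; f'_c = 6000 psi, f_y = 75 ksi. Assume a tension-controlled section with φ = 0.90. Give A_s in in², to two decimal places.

M_n = M_u/φ = 6680/0.90 = 7422.22 kip·in.
From M_n = 0.85 f'_c a b (d − a/2):
a = d − √(d² − 2M_n/(0.85 f'_c b)) = 24.6 − √(24.6² − 2 × 7422.22/(0.85 × 6 × 13.7)) = 4.783 in.
A_s = 0.85 f'_c a b / f_y = 0.85 × 6 × 4.783 × 13.7 / 75 = 4.456 in².

A_s ≈ 4.46 in²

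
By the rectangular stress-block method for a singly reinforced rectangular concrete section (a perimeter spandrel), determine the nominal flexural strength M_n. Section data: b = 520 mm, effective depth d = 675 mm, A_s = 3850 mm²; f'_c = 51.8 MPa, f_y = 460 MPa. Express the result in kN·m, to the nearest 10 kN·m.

T = A_s f_y = 3850 × 460 = 1771000 N = 1771 kN.
From C = T: a = T/(0.85 f'_c b) = 1771000/(0.85 × 51.8 × 520) = 77.35 mm.
M_n = T(d − a/2) = 1771 kN × (675 − 38.675) mm = 1126.93 kN·m.

M_n ≈ 1130 kN·m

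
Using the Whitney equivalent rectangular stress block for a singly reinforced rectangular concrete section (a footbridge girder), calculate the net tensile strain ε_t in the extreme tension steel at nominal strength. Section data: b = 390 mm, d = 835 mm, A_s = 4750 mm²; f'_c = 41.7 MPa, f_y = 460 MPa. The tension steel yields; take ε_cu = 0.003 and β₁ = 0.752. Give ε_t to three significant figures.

ε_t ≈ 0.00892

a = A_s f_y/(0.85 f'_c b) = 158.06 mm.
β₁ = 0.752, so c = a/β₁ = 158.06/0.752 = 210.19 mm.
From the linear strain diagram with ε_cu = 0.003: ε_t = 0.003 (d − c)/c = 0.003 × (835 − 210.19)/210.19 = 0.00892.
Since ε_t ≥ 0.005, the section is tension-controlled.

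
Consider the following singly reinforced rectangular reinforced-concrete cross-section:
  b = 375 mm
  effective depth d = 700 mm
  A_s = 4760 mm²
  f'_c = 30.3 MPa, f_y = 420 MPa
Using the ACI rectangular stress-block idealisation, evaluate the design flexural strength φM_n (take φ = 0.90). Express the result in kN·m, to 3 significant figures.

T = A_s f_y = 4760 × 420 = 1999200 N = 1999.2 kN.
From C = T: a = T/(0.85 f'_c b) = 1999200/(0.85 × 30.3 × 375) = 207.00 mm.
M_n = T(d − a/2) = 1999.2 kN × (700 − 103.5) mm = 1192.52 kN·m.
φM_n = 0.90 × 1192.52 = 1073.27 kN·m.

φM_n ≈ 1070 kN·m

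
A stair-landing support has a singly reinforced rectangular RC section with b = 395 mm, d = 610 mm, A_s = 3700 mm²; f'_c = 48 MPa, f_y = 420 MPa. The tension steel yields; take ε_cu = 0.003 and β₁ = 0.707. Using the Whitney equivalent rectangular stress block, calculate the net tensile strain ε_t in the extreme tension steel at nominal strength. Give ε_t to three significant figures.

a = A_s f_y/(0.85 f'_c b) = 96.43 mm.
β₁ = 0.707, so c = a/β₁ = 96.43/0.707 = 136.39 mm.
From the linear strain diagram with ε_cu = 0.003: ε_t = 0.003 (d − c)/c = 0.003 × (610 − 136.39)/136.39 = 0.0104.
Since ε_t ≥ 0.005, the section is tension-controlled.

ε_t ≈ 0.0104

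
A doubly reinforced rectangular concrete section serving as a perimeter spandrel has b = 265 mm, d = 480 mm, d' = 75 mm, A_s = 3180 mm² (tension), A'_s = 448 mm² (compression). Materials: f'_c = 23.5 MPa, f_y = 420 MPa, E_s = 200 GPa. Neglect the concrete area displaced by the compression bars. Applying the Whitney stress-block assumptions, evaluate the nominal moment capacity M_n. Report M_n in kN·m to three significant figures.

Assume both tension and compression steel yield.
Net tension couple steel: A_s − A'_s = 2732 mm².
a = (A_s − A'_s) f_y / (0.85 f'_c b) = 1147440/(0.85 × 23.5 × 265) = 216.77 mm.
c = a/β₁ = 216.77/0.85 = 255.02 mm; ε'_s = 0.003(c − d')/c = 0.0021 ≥ f_y/E_s = 0.0021, so compression steel does yield.
M_n = (A_s − A'_s) f_y (d − a/2) + A'_s f_y (d − d') = [1147440 × (480 − 108.385) + 188160 × (480 − 75)] × 10⁻⁶ = 426.41 + 76.20 = 502.61 kN·m.

M_n ≈ 503 kN·m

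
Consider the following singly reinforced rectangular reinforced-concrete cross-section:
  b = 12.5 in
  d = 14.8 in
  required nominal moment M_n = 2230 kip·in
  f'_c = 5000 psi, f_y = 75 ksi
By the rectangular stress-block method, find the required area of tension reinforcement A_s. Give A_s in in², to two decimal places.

From M_n = 0.85 f'_c a b (d − a/2):
a = d − √(d² − 2M_n/(0.85 f'_c b)) = 14.8 − √(14.8² − 2 × 2230/(0.85 × 5 × 12.5)) = 3.177 in.
A_s = 0.85 f'_c a b / f_y = 0.85 × 5 × 3.177 × 12.5 / 75 = 2.250 in².

A_s ≈ 2.25 in²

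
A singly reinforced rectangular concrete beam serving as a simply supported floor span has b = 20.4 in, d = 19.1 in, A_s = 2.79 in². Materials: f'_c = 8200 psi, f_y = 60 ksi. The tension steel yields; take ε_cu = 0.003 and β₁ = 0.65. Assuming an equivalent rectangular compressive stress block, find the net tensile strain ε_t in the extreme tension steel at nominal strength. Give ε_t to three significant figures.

ε_t ≈ 0.0286

a = A_s f_y/(0.85 f'_c b) = 1.177 in.
β₁ = 0.65, so c = a/β₁ = 1.177/0.65 = 1.811 in.
From the linear strain diagram with ε_cu = 0.003: ε_t = 0.003 (d − c)/c = 0.003 × (19.1 − 1.811)/1.811 = 0.0286.
Since ε_t ≥ 0.005, the section is tension-controlled.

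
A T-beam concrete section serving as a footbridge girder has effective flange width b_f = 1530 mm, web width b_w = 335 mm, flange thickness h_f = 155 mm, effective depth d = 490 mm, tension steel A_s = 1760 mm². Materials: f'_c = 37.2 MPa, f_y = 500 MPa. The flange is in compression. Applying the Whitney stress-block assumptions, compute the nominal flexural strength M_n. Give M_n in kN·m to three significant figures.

M_n ≈ 423 kN·m

Tension: T = A_s f_y = 1760 × 500 = 880000 N.
Try a within the flange: a = T/(0.85 f'_c b_f) = 880000/(0.85 × 37.2 × 1530) = 18.19 mm.
Since a = 18.19 ≤ h_f = 155 mm, the stress block lies entirely in the flange; analyse as a rectangular beam of width b_f.
M_n = T(d − a/2) = 880000 × (490 − 9.095) = 423.20 × 10⁶ N·mm.
M_n = 423.20 kN·m.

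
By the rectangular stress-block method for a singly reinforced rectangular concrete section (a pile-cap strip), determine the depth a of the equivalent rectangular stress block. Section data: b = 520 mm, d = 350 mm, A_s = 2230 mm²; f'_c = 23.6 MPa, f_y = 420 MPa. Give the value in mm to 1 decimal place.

a ≈ 89.8 mm

T = A_s f_y = 2230 × 420 = 936600 N = 936.6 kN.
Setting C = 0.85 f'_c a b equal to T: a = 936600/(0.85 × 23.6 × 520) = 89.8 mm.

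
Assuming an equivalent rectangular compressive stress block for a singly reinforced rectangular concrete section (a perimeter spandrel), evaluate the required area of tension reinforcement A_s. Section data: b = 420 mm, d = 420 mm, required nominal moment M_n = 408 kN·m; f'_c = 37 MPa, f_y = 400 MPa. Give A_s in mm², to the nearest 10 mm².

A_s ≈ 2690 mm²

With M_n = 0.85 f'_c a b (d − a/2), solve the quadratic for a:
a = d − √(d² − 2M_n/(0.85 f'_c b)) = 420 − √(420² − 2 × 408×10⁶/(0.85 × 37 × 420)) = 81.44 mm.
A_s = 0.85 f'_c a b / f_y = 0.85 × 37 × 81.44 × 420 / 400 = 2689.4 mm².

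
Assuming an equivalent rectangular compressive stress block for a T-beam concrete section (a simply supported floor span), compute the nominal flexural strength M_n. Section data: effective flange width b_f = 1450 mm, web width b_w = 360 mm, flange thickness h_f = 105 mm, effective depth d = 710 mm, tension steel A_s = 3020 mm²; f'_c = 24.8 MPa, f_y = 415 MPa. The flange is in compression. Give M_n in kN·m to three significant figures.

M_n ≈ 864 kN·m

Tension: T = A_s f_y = 3020 × 415 = 1253300 N.
Try a within the flange: a = T/(0.85 f'_c b_f) = 1253300/(0.85 × 24.8 × 1450) = 41.00 mm.
Since a = 41.00 ≤ h_f = 105 mm, the stress block lies entirely in the flange; analyse as a rectangular beam of width b_f.
M_n = T(d − a/2) = 1253300 × (710 − 20.5) = 864.15 × 10⁶ N·mm.
M_n = 864.15 kN·m.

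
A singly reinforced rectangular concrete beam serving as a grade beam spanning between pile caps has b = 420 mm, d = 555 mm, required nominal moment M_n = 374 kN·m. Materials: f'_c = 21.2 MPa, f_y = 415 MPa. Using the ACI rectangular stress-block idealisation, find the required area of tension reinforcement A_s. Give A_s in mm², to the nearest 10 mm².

With M_n = 0.85 f'_c a b (d − a/2), solve the quadratic for a:
a = d − √(d² − 2M_n/(0.85 f'_c b)) = 555 − √(555² − 2 × 374×10⁶/(0.85 × 21.2 × 420)) = 97.62 mm.
A_s = 0.85 f'_c a b / f_y = 0.85 × 21.2 × 97.62 × 420 / 415 = 1780.3 mm².

A_s ≈ 1780 mm²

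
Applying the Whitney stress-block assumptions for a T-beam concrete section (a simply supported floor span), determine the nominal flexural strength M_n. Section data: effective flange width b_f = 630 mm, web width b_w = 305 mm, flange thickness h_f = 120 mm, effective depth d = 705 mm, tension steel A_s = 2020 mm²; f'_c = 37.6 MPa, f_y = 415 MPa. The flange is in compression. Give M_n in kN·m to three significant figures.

Tension: T = A_s f_y = 2020 × 415 = 838300 N.
Try a within the flange: a = T/(0.85 f'_c b_f) = 838300/(0.85 × 37.6 × 630) = 41.63 mm.
Since a = 41.63 ≤ h_f = 120 mm, the stress block lies entirely in the flange; analyse as a rectangular beam of width b_f.
M_n = T(d − a/2) = 838300 × (705 − 20.815) = 573.55 × 10⁶ N·mm.
M_n = 573.55 kN·m.

M_n ≈ 574 kN·m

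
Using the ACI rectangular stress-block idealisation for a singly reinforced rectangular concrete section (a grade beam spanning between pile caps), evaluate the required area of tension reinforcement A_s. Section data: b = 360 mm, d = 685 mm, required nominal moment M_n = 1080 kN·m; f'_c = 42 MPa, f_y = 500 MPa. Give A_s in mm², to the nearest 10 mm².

A_s ≈ 3500 mm²

With M_n = 0.85 f'_c a b (d − a/2), solve the quadratic for a:
a = d − √(d² − 2M_n/(0.85 f'_c b)) = 685 − √(685² − 2 × 1080×10⁶/(0.85 × 42 × 360)) = 136.22 mm.
A_s = 0.85 f'_c a b / f_y = 0.85 × 42 × 136.22 × 360 / 500 = 3501.4 mm².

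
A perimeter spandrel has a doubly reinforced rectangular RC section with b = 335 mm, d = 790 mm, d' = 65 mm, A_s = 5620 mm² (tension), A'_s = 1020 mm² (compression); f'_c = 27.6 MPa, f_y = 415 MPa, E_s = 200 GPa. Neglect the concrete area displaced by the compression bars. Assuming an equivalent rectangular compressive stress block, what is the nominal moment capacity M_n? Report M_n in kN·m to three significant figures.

Assume both tension and compression steel yield.
Net tension couple steel: A_s − A'_s = 4600 mm².
a = (A_s − A'_s) f_y / (0.85 f'_c b) = 1909000/(0.85 × 27.6 × 335) = 242.90 mm.
c = a/β₁ = 242.90/0.85 = 285.76 mm; ε'_s = 0.003(c − d')/c = 0.0023 ≥ f_y/E_s = 0.0021, so compression steel does yield.
M_n = (A_s − A'_s) f_y (d − a/2) + A'_s f_y (d − d') = [1909000 × (790 − 121.45) + 423300 × (790 − 65)] × 10⁻⁶ = 1276.26 + 306.89 = 1583.15 kN·m.

M_n ≈ 1580 kN·m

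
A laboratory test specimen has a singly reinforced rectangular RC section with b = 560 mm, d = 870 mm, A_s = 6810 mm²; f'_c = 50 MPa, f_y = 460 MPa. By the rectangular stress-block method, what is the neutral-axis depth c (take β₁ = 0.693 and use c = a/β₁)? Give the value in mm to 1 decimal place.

T = A_s f_y = 6810 × 460 = 3132600 N = 3132.6 kN.
Setting C = 0.85 f'_c a b equal to T: a = 3132600/(0.85 × 50 × 560) = 131.622 mm.
With β₁ = 0.693, c = a/β₁ = 131.622/0.693 = 189.9 mm.

c ≈ 189.9 mm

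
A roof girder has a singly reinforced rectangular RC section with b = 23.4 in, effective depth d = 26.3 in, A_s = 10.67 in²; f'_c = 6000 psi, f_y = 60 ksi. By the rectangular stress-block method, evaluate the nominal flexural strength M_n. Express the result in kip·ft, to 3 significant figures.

M_n ≈ 1260 kip·ft

T = A_s f_y = 10.67 × 60 = 640.2 kips.
a = T/(0.85 f'_c b) = 640.2/(0.85 × 6 × 23.4) = 5.365 in.
M_n = T(d − a/2) = 640.2 × (26.3 − 2.6825) = 15119.9 kip·in = 15119.9/12 = 1259.99 kip·ft.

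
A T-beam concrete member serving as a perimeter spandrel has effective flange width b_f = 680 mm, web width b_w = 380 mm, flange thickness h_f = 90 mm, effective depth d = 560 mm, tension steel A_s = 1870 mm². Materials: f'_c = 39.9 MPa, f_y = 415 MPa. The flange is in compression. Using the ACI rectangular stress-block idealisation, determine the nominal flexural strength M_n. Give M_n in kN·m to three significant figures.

M_n ≈ 422 kN·m

Tension: T = A_s f_y = 1870 × 415 = 776050 N.
Try a within the flange: a = T/(0.85 f'_c b_f) = 776050/(0.85 × 39.9 × 680) = 33.65 mm.
Since a = 33.65 ≤ h_f = 90 mm, the stress block lies entirely in the flange; analyse as a rectangular beam of width b_f.
M_n = T(d − a/2) = 776050 × (560 − 16.825) = 421.53 × 10⁶ N·mm.
M_n = 421.53 kN·m.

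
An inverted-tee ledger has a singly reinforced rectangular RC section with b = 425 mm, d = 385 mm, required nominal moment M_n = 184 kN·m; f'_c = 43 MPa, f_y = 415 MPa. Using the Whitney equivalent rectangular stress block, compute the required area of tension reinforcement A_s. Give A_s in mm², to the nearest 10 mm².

With M_n = 0.85 f'_c a b (d − a/2), solve the quadratic for a:
a = d − √(d² − 2M_n/(0.85 f'_c b)) = 385 − √(385² − 2 × 184×10⁶/(0.85 × 43 × 425)) = 32.11 mm.
A_s = 0.85 f'_c a b / f_y = 0.85 × 43 × 32.11 × 425 / 415 = 1201.9 mm².

A_s ≈ 1200 mm²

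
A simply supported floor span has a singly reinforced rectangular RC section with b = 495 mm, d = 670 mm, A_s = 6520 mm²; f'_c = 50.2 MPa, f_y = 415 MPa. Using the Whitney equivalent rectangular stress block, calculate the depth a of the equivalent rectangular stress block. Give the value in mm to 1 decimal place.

T = A_s f_y = 6520 × 415 = 2705800 N = 2705.8 kN.
Setting C = 0.85 f'_c a b equal to T: a = 2705800/(0.85 × 50.2 × 495) = 128.1 mm.

a ≈ 128.1 mm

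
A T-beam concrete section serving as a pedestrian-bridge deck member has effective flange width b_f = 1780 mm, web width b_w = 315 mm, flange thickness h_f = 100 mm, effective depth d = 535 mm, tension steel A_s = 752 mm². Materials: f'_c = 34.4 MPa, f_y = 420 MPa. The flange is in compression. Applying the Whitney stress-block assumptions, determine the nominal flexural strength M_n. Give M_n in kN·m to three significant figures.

M_n ≈ 168 kN·m

Tension: T = A_s f_y = 752 × 420 = 315840 N.
Try a within the flange: a = T/(0.85 f'_c b_f) = 315840/(0.85 × 34.4 × 1780) = 6.07 mm.
Since a = 6.07 ≤ h_f = 100 mm, the stress block lies entirely in the flange; analyse as a rectangular beam of width b_f.
M_n = T(d − a/2) = 315840 × (535 − 3.035) = 168.02 × 10⁶ N·mm.
M_n = 168.02 kN·m.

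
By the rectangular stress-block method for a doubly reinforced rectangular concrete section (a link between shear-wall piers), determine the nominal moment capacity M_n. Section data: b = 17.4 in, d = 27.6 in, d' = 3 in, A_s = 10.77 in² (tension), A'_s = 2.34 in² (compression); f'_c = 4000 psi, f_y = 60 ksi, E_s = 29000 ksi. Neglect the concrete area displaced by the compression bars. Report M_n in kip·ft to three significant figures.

Assume both steels yield.
a = (A_s − A'_s) f_y/(0.85 f'_c b) = (10.77 − 2.34) × 60/(0.85 × 4 × 17.4) = 8.550 in.
c = a/β₁ = 8.550/0.85 = 10.059 in; ε'_s = 0.003(c − d')/c = 0.0021 ≥ ε_y = 0.0021, so the compression steel yields.
M_n = (A_s − A'_s) f_y (d − a/2) + A'_s f_y (d − d') = 505.8 × (27.6 − 4.275) + 140.4 × (27.6 − 3) = 11797.8 + 3453.8 = 15251.6 kip·in = 15251.6/12 = 1270.97 kip·ft.

M_n ≈ 1270 kip·ft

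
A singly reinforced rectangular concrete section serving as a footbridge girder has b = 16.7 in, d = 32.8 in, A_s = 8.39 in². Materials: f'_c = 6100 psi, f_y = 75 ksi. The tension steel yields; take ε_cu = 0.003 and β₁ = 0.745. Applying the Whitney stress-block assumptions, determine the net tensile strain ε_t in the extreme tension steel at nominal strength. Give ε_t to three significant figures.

ε_t ≈ 0.00709

a = A_s f_y/(0.85 f'_c b) = 7.267 in.
β₁ = 0.745, so c = a/β₁ = 7.267/0.745 = 9.754 in.
From the linear strain diagram with ε_cu = 0.003: ε_t = 0.003 (d − c)/c = 0.003 × (32.8 − 9.754)/9.754 = 0.00709.
Since ε_t ≥ 0.005, the section is tension-controlled.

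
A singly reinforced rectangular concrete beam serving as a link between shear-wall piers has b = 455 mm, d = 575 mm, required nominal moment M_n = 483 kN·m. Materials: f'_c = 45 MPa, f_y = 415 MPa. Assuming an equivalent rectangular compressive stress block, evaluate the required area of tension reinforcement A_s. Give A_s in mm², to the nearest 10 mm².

A_s ≈ 2120 mm²

With M_n = 0.85 f'_c a b (d − a/2), solve the quadratic for a:
a = d − √(d² − 2M_n/(0.85 f'_c b)) = 575 − √(575² − 2 × 483×10⁶/(0.85 × 45 × 455)) = 50.48 mm.
A_s = 0.85 f'_c a b / f_y = 0.85 × 45 × 50.48 × 455 / 415 = 2117.0 mm².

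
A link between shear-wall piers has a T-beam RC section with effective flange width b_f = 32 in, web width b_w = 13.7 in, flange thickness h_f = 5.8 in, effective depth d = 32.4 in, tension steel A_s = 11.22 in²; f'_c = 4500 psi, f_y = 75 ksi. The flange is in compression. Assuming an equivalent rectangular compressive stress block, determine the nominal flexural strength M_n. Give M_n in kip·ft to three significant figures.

M_n ≈ 2020 kip·ft

Tension: T = A_s f_y = 11.22 × 75 = 841.5 kips.
Try a within the flange: a = T/(0.85 f'_c b_f) = 841.5/(0.85 × 4.5 × 32) = 6.875 in.
a = 6.875 > h_f = 5.8 in: the block extends into the web. Split into flange-overhang and web parts.
C_f = 0.85 f'_c (b_f − b_w) h_f = 0.85 × 4.5 × (32 − 13.7) × 5.8 = 406.0 kips.
Remaining web compression depth: a_w = (T − C_f)/(0.85 f'_c b_w) = (841.5 − 406.0)/(0.85 × 4.5 × 13.7) = 8.311 in.
M_n = C_f(d − h_f/2) + (T − C_f)(d − a_w/2) = 406.0 × (32.4 − 2.9) + 435.5 × (32.4 − 4.1555) = 11977.0 + 12300.5 = 24277.5 kip·in.
M_n = 24277.5/12 = 2023.13 kip·ft.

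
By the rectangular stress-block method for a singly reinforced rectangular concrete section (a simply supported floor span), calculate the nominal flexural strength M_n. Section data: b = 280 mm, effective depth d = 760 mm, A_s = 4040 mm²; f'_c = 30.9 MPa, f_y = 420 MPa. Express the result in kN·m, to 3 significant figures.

M_n ≈ 1090 kN·m

T = A_s f_y = 4040 × 420 = 1696800 N = 1696.8 kN.
From C = T: a = T/(0.85 f'_c b) = 1696800/(0.85 × 30.9 × 280) = 230.73 mm.
M_n = T(d − a/2) = 1696.8 kN × (760 − 115.365) mm = 1093.82 kN·m.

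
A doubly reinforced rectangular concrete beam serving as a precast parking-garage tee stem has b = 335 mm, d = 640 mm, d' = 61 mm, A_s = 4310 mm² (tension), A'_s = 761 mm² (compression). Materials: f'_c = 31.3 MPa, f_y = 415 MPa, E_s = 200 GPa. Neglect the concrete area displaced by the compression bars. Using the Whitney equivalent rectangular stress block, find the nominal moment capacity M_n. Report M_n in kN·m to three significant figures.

Assume both tension and compression steel yield.
Net tension couple steel: A_s − A'_s = 3549 mm².
a = (A_s − A'_s) f_y / (0.85 f'_c b) = 1472835/(0.85 × 31.3 × 335) = 165.25 mm.
c = a/β₁ = 165.25/0.826 = 200.06 mm; ε'_s = 0.003(c − d')/c = 0.0021 ≥ f_y/E_s = 0.0021, so compression steel does yield.
M_n = (A_s − A'_s) f_y (d − a/2) + A'_s f_y (d − d') = [1472835 × (640 − 82.625) + 315815 × (640 − 61)] × 10⁻⁶ = 820.92 + 182.86 = 1003.78 kN·m.

M_n ≈ 1000 kN·m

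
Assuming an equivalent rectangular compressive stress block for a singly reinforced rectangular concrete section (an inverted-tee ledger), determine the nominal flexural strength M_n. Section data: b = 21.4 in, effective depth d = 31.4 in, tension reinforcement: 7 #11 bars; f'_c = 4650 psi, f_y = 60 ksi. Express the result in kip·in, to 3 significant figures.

M_n ≈ 18000 kip·in

A_s = 7 × 1.56 = 10.92 in².
T = A_s f_y = 10.92 × 60 = 655.2 kips.
a = T/(0.85 f'_c b) = 655.2/(0.85 × 4.65 × 21.4) = 7.746 in.
M_n = T(d − a/2) = 655.2 × (31.4 − 3.873) = 18035.7 kip·in.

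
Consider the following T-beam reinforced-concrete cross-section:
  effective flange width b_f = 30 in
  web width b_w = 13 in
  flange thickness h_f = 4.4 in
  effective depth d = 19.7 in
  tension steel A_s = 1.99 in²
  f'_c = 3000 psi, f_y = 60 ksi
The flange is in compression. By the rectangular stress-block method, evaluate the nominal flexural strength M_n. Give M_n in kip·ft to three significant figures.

M_n ≈ 188 kip·ft

Tension: T = A_s f_y = 1.99 × 60 = 119.4 kips.
Try a within the flange: a = T/(0.85 f'_c b_f) = 119.4/(0.85 × 3 × 30) = 1.561 in.
Since a = 1.561 ≤ h_f = 4.4 in, the stress block lies entirely in the flange; analyse as a rectangular beam of width b_f.
M_n = T(d − a/2) = 119.4 × (19.7 − 0.7805) = 2259.0 kip·in.
M_n = 2259.0/12 = 188.25 kip·ft.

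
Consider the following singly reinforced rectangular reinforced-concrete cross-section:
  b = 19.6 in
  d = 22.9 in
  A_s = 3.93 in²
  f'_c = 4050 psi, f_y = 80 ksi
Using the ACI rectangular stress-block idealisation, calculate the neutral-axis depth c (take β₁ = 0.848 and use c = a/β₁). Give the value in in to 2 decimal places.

T = A_s f_y = 3.93 × 80 = 314.4 kips.
a = T/(0.85 f'_c b) = 314.4/(0.85 × 4.05 × 19.6) = 4.6596 in.
With β₁ = 0.848, c = a/β₁ = 4.6596/0.848 = 5.49 in.

c ≈ 5.49 in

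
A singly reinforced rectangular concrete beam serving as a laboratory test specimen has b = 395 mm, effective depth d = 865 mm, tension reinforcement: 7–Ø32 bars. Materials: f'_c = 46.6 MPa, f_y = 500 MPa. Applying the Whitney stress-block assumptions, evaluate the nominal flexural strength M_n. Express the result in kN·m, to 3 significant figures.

M_n ≈ 2180 kN·m

A_s = 7 × 804 = 5628 mm².
T = A_s f_y = 5628 × 500 = 2814000 N = 2814 kN.
From C = T: a = T/(0.85 f'_c b) = 2814000/(0.85 × 46.6 × 395) = 179.85 mm.
M_n = T(d − a/2) = 2814 kN × (865 − 89.925) mm = 2181.06 kN·m.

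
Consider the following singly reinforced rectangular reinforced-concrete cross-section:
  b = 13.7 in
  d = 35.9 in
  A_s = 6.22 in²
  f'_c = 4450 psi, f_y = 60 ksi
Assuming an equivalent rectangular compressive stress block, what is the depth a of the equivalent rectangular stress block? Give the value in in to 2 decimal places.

T = A_s f_y = 6.22 × 60 = 373.2 kips.
a = T/(0.85 f'_c b) = 373.2/(0.85 × 4.45 × 13.7) = 7.20 in.

a ≈ 7.20 in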